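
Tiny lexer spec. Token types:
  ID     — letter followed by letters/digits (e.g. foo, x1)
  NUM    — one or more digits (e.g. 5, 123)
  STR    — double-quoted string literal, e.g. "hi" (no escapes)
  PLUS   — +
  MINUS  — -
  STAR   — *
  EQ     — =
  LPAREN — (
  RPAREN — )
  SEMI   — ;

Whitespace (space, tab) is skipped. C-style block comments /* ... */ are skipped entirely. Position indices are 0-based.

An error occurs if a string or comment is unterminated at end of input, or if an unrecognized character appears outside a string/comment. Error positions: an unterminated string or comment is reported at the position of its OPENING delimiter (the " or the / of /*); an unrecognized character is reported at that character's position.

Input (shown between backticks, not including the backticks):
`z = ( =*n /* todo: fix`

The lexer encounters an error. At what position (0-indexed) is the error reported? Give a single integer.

Answer: 10

Derivation:
pos=0: emit ID 'z' (now at pos=1)
pos=2: emit EQ '='
pos=4: emit LPAREN '('
pos=6: emit EQ '='
pos=7: emit STAR '*'
pos=8: emit ID 'n' (now at pos=9)
pos=10: enter COMMENT mode (saw '/*')
pos=10: ERROR — unterminated comment (reached EOF)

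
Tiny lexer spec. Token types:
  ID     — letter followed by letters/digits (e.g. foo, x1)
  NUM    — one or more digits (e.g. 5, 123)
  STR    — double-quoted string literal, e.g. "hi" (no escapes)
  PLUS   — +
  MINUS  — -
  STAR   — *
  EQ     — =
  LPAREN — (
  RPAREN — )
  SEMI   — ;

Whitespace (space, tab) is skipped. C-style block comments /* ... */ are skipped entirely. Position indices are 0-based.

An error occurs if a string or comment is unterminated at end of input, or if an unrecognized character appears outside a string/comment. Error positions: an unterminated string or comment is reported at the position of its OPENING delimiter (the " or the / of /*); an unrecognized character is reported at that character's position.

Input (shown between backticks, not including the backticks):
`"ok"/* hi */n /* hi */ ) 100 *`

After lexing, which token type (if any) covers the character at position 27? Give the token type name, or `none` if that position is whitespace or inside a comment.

pos=0: enter STRING mode
pos=0: emit STR "ok" (now at pos=4)
pos=4: enter COMMENT mode (saw '/*')
exit COMMENT mode (now at pos=12)
pos=12: emit ID 'n' (now at pos=13)
pos=14: enter COMMENT mode (saw '/*')
exit COMMENT mode (now at pos=22)
pos=23: emit RPAREN ')'
pos=25: emit NUM '100' (now at pos=28)
pos=29: emit STAR '*'
DONE. 5 tokens: [STR, ID, RPAREN, NUM, STAR]
Position 27: char is '0' -> NUM

Answer: NUM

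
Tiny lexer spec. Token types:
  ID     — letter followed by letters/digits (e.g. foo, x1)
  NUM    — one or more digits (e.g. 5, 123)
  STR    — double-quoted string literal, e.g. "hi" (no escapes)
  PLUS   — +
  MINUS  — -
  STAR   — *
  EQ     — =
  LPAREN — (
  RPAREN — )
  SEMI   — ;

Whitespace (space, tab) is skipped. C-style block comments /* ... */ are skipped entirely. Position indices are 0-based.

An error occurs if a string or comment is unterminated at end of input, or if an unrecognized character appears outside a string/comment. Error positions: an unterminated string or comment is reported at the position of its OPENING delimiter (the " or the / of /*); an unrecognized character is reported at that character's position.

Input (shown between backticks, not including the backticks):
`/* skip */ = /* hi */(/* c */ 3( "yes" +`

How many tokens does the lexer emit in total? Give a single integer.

pos=0: enter COMMENT mode (saw '/*')
exit COMMENT mode (now at pos=10)
pos=11: emit EQ '='
pos=13: enter COMMENT mode (saw '/*')
exit COMMENT mode (now at pos=21)
pos=21: emit LPAREN '('
pos=22: enter COMMENT mode (saw '/*')
exit COMMENT mode (now at pos=29)
pos=30: emit NUM '3' (now at pos=31)
pos=31: emit LPAREN '('
pos=33: enter STRING mode
pos=33: emit STR "yes" (now at pos=38)
pos=39: emit PLUS '+'
DONE. 6 tokens: [EQ, LPAREN, NUM, LPAREN, STR, PLUS]

Answer: 6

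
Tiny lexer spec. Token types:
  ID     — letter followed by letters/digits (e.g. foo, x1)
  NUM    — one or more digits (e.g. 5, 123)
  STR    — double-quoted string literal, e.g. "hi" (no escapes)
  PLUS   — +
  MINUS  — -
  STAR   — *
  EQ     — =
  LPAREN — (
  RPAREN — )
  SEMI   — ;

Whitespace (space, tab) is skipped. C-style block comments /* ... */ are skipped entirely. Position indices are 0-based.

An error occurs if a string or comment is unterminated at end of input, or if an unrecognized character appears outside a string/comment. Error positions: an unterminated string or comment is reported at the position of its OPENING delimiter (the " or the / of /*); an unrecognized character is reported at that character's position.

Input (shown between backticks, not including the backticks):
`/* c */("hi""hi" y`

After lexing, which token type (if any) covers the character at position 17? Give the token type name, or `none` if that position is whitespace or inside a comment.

Answer: ID

Derivation:
pos=0: enter COMMENT mode (saw '/*')
exit COMMENT mode (now at pos=7)
pos=7: emit LPAREN '('
pos=8: enter STRING mode
pos=8: emit STR "hi" (now at pos=12)
pos=12: enter STRING mode
pos=12: emit STR "hi" (now at pos=16)
pos=17: emit ID 'y' (now at pos=18)
DONE. 4 tokens: [LPAREN, STR, STR, ID]
Position 17: char is 'y' -> ID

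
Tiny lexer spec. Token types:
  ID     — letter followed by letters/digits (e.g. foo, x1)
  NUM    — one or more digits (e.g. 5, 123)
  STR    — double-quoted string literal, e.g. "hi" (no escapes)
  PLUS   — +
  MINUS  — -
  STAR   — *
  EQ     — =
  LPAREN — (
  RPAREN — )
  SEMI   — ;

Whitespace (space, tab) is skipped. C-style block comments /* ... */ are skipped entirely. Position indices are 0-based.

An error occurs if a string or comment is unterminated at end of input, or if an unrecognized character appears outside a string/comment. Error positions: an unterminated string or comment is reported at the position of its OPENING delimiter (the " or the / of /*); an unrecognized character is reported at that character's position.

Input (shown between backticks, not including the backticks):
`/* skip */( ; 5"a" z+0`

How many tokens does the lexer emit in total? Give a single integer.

pos=0: enter COMMENT mode (saw '/*')
exit COMMENT mode (now at pos=10)
pos=10: emit LPAREN '('
pos=12: emit SEMI ';'
pos=14: emit NUM '5' (now at pos=15)
pos=15: enter STRING mode
pos=15: emit STR "a" (now at pos=18)
pos=19: emit ID 'z' (now at pos=20)
pos=20: emit PLUS '+'
pos=21: emit NUM '0' (now at pos=22)
DONE. 7 tokens: [LPAREN, SEMI, NUM, STR, ID, PLUS, NUM]

Answer: 7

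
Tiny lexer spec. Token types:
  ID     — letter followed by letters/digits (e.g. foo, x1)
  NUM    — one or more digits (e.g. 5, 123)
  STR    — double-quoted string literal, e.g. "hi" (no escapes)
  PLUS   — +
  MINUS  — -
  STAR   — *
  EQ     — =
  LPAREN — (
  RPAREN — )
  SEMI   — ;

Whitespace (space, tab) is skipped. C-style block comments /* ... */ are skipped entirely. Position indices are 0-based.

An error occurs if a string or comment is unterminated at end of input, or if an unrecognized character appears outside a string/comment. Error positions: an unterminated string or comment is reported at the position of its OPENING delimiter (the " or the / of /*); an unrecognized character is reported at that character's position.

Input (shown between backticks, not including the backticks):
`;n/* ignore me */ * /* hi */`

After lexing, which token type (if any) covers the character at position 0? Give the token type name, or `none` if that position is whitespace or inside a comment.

Answer: SEMI

Derivation:
pos=0: emit SEMI ';'
pos=1: emit ID 'n' (now at pos=2)
pos=2: enter COMMENT mode (saw '/*')
exit COMMENT mode (now at pos=17)
pos=18: emit STAR '*'
pos=20: enter COMMENT mode (saw '/*')
exit COMMENT mode (now at pos=28)
DONE. 3 tokens: [SEMI, ID, STAR]
Position 0: char is ';' -> SEMI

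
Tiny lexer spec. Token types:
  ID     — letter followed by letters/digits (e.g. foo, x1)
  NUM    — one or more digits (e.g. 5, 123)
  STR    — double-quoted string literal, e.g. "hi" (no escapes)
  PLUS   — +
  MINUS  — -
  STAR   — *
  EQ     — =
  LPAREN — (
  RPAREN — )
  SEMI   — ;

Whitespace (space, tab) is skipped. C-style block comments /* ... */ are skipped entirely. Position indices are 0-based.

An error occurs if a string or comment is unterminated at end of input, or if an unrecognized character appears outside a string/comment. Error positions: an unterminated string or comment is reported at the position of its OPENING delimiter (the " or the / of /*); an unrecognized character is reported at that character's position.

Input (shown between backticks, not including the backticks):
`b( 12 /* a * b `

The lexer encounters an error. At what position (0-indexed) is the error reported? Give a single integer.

pos=0: emit ID 'b' (now at pos=1)
pos=1: emit LPAREN '('
pos=3: emit NUM '12' (now at pos=5)
pos=6: enter COMMENT mode (saw '/*')
pos=6: ERROR — unterminated comment (reached EOF)

Answer: 6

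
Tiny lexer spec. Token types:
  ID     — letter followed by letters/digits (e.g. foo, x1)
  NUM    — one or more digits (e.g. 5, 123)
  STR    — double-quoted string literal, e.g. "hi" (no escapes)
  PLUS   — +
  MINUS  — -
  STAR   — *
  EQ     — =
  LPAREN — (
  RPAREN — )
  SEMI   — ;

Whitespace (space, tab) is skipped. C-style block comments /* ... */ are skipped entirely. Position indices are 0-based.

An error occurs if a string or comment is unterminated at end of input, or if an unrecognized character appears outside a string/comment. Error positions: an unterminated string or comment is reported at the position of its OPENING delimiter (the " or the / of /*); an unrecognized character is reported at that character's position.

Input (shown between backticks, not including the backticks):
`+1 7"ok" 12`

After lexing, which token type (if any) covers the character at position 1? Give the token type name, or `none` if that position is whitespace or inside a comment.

Answer: NUM

Derivation:
pos=0: emit PLUS '+'
pos=1: emit NUM '1' (now at pos=2)
pos=3: emit NUM '7' (now at pos=4)
pos=4: enter STRING mode
pos=4: emit STR "ok" (now at pos=8)
pos=9: emit NUM '12' (now at pos=11)
DONE. 5 tokens: [PLUS, NUM, NUM, STR, NUM]
Position 1: char is '1' -> NUM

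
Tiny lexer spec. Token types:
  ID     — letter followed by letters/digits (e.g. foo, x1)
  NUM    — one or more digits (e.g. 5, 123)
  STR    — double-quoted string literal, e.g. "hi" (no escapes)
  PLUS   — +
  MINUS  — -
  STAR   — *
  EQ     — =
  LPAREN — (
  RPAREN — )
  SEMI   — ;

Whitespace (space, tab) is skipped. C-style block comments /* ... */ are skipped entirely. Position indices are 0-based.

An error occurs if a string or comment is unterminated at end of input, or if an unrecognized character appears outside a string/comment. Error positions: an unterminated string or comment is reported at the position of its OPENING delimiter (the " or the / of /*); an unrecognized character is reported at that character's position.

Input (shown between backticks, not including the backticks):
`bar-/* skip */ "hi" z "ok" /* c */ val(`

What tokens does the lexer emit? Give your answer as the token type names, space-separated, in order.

Answer: ID MINUS STR ID STR ID LPAREN

Derivation:
pos=0: emit ID 'bar' (now at pos=3)
pos=3: emit MINUS '-'
pos=4: enter COMMENT mode (saw '/*')
exit COMMENT mode (now at pos=14)
pos=15: enter STRING mode
pos=15: emit STR "hi" (now at pos=19)
pos=20: emit ID 'z' (now at pos=21)
pos=22: enter STRING mode
pos=22: emit STR "ok" (now at pos=26)
pos=27: enter COMMENT mode (saw '/*')
exit COMMENT mode (now at pos=34)
pos=35: emit ID 'val' (now at pos=38)
pos=38: emit LPAREN '('
DONE. 7 tokens: [ID, MINUS, STR, ID, STR, ID, LPAREN]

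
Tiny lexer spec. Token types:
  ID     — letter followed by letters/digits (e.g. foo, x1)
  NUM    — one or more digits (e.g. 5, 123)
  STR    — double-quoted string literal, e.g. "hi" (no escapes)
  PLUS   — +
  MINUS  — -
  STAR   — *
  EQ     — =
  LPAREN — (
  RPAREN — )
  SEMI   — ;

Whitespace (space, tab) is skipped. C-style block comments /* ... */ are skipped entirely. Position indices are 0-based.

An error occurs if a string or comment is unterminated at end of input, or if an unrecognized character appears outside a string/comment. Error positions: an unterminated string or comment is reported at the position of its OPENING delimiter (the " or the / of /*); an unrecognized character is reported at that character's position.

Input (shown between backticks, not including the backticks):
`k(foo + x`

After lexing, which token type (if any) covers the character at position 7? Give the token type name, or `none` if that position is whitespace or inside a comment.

Answer: none

Derivation:
pos=0: emit ID 'k' (now at pos=1)
pos=1: emit LPAREN '('
pos=2: emit ID 'foo' (now at pos=5)
pos=6: emit PLUS '+'
pos=8: emit ID 'x' (now at pos=9)
DONE. 5 tokens: [ID, LPAREN, ID, PLUS, ID]
Position 7: char is ' ' -> none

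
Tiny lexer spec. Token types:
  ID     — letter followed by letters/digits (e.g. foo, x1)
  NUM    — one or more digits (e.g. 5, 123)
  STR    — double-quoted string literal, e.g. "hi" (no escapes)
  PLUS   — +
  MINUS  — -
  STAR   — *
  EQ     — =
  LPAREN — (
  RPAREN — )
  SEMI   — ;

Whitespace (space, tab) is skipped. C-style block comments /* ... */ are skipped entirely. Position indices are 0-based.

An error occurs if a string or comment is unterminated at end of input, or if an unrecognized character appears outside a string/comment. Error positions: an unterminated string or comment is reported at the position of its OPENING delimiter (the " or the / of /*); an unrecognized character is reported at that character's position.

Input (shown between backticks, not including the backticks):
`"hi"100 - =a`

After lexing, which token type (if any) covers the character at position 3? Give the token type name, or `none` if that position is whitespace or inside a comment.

Answer: STR

Derivation:
pos=0: enter STRING mode
pos=0: emit STR "hi" (now at pos=4)
pos=4: emit NUM '100' (now at pos=7)
pos=8: emit MINUS '-'
pos=10: emit EQ '='
pos=11: emit ID 'a' (now at pos=12)
DONE. 5 tokens: [STR, NUM, MINUS, EQ, ID]
Position 3: char is '"' -> STR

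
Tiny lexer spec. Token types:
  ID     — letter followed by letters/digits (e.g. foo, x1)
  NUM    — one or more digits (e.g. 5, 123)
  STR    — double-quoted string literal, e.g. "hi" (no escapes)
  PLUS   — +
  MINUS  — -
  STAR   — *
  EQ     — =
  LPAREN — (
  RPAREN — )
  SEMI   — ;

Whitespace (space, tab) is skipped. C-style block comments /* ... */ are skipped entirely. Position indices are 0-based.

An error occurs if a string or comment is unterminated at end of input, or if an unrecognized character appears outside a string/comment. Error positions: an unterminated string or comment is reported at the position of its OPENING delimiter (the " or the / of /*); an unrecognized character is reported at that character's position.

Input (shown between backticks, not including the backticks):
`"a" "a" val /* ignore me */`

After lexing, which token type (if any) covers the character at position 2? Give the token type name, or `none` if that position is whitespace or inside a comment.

pos=0: enter STRING mode
pos=0: emit STR "a" (now at pos=3)
pos=4: enter STRING mode
pos=4: emit STR "a" (now at pos=7)
pos=8: emit ID 'val' (now at pos=11)
pos=12: enter COMMENT mode (saw '/*')
exit COMMENT mode (now at pos=27)
DONE. 3 tokens: [STR, STR, ID]
Position 2: char is '"' -> STR

Answer: STR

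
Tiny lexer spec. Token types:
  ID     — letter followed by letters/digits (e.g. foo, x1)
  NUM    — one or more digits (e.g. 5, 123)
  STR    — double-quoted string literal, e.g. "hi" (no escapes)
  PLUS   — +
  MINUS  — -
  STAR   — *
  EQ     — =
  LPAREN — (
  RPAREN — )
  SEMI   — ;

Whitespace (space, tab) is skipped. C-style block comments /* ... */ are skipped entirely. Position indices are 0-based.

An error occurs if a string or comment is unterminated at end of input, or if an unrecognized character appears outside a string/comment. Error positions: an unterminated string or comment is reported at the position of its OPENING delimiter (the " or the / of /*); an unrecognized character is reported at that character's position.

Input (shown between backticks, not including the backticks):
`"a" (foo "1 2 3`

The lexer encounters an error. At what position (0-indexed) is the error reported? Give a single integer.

Answer: 9

Derivation:
pos=0: enter STRING mode
pos=0: emit STR "a" (now at pos=3)
pos=4: emit LPAREN '('
pos=5: emit ID 'foo' (now at pos=8)
pos=9: enter STRING mode
pos=9: ERROR — unterminated string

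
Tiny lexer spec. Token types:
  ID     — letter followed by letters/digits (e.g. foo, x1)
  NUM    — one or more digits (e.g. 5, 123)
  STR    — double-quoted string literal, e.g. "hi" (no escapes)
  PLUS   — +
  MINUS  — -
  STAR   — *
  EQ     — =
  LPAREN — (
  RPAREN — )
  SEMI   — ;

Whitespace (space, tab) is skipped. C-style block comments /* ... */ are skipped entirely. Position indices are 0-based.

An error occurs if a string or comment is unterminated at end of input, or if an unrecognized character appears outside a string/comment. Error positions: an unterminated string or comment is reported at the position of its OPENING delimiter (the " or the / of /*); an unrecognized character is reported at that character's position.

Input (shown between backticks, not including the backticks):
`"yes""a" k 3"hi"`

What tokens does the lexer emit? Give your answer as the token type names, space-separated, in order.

Answer: STR STR ID NUM STR

Derivation:
pos=0: enter STRING mode
pos=0: emit STR "yes" (now at pos=5)
pos=5: enter STRING mode
pos=5: emit STR "a" (now at pos=8)
pos=9: emit ID 'k' (now at pos=10)
pos=11: emit NUM '3' (now at pos=12)
pos=12: enter STRING mode
pos=12: emit STR "hi" (now at pos=16)
DONE. 5 tokens: [STR, STR, ID, NUM, STR]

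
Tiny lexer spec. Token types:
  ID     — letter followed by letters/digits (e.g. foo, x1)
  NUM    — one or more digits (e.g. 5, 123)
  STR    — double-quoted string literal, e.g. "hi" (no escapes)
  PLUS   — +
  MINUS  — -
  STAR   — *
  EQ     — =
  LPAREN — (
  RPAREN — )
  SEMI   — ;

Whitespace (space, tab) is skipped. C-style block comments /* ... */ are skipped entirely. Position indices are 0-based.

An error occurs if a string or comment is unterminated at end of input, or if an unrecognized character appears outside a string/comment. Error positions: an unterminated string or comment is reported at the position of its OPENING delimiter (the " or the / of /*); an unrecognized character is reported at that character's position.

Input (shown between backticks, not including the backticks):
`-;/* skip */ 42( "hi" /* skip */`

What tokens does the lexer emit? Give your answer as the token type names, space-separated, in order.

Answer: MINUS SEMI NUM LPAREN STR

Derivation:
pos=0: emit MINUS '-'
pos=1: emit SEMI ';'
pos=2: enter COMMENT mode (saw '/*')
exit COMMENT mode (now at pos=12)
pos=13: emit NUM '42' (now at pos=15)
pos=15: emit LPAREN '('
pos=17: enter STRING mode
pos=17: emit STR "hi" (now at pos=21)
pos=22: enter COMMENT mode (saw '/*')
exit COMMENT mode (now at pos=32)
DONE. 5 tokens: [MINUS, SEMI, NUM, LPAREN, STR]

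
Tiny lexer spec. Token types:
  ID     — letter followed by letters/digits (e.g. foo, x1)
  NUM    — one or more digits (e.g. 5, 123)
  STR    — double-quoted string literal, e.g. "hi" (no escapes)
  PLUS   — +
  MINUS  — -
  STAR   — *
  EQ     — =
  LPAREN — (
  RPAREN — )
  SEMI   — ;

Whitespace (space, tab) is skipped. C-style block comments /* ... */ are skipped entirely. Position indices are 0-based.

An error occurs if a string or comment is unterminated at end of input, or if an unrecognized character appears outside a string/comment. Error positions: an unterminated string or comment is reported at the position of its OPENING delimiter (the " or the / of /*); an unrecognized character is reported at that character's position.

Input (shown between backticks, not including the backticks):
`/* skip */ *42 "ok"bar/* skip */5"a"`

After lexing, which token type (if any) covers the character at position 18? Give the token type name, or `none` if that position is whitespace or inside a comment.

pos=0: enter COMMENT mode (saw '/*')
exit COMMENT mode (now at pos=10)
pos=11: emit STAR '*'
pos=12: emit NUM '42' (now at pos=14)
pos=15: enter STRING mode
pos=15: emit STR "ok" (now at pos=19)
pos=19: emit ID 'bar' (now at pos=22)
pos=22: enter COMMENT mode (saw '/*')
exit COMMENT mode (now at pos=32)
pos=32: emit NUM '5' (now at pos=33)
pos=33: enter STRING mode
pos=33: emit STR "a" (now at pos=36)
DONE. 6 tokens: [STAR, NUM, STR, ID, NUM, STR]
Position 18: char is '"' -> STR

Answer: STR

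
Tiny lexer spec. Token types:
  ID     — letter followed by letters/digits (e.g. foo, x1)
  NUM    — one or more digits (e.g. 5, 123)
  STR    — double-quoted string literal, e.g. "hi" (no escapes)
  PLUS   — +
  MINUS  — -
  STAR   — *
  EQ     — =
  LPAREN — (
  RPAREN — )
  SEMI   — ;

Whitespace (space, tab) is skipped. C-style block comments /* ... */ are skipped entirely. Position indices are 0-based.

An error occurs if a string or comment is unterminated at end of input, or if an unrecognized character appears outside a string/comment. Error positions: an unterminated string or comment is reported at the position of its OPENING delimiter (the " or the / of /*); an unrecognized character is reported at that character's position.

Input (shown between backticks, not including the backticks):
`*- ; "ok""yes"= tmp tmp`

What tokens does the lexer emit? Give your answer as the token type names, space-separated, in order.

pos=0: emit STAR '*'
pos=1: emit MINUS '-'
pos=3: emit SEMI ';'
pos=5: enter STRING mode
pos=5: emit STR "ok" (now at pos=9)
pos=9: enter STRING mode
pos=9: emit STR "yes" (now at pos=14)
pos=14: emit EQ '='
pos=16: emit ID 'tmp' (now at pos=19)
pos=20: emit ID 'tmp' (now at pos=23)
DONE. 8 tokens: [STAR, MINUS, SEMI, STR, STR, EQ, ID, ID]

Answer: STAR MINUS SEMI STR STR EQ ID ID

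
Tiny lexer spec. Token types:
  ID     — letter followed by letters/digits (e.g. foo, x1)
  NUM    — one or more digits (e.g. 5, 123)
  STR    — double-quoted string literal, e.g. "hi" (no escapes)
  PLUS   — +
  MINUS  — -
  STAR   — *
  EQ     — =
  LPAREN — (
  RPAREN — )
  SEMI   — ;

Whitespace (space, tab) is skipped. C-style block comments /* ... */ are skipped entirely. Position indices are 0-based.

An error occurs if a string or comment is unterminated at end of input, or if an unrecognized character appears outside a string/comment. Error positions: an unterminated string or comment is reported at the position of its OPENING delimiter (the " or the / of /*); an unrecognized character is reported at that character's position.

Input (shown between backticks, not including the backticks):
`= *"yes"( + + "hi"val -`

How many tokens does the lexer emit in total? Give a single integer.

pos=0: emit EQ '='
pos=2: emit STAR '*'
pos=3: enter STRING mode
pos=3: emit STR "yes" (now at pos=8)
pos=8: emit LPAREN '('
pos=10: emit PLUS '+'
pos=12: emit PLUS '+'
pos=14: enter STRING mode
pos=14: emit STR "hi" (now at pos=18)
pos=18: emit ID 'val' (now at pos=21)
pos=22: emit MINUS '-'
DONE. 9 tokens: [EQ, STAR, STR, LPAREN, PLUS, PLUS, STR, ID, MINUS]

Answer: 9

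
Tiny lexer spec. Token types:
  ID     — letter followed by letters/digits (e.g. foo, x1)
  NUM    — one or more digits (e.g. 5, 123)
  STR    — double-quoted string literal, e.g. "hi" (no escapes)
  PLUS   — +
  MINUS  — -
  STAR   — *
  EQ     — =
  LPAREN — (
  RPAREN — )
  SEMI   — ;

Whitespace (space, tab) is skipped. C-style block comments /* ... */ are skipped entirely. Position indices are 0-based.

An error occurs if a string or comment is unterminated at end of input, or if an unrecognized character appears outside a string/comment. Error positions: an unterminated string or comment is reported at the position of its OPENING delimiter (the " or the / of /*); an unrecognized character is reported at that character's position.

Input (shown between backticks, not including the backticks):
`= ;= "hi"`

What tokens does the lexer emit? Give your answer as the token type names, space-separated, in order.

Answer: EQ SEMI EQ STR

Derivation:
pos=0: emit EQ '='
pos=2: emit SEMI ';'
pos=3: emit EQ '='
pos=5: enter STRING mode
pos=5: emit STR "hi" (now at pos=9)
DONE. 4 tokens: [EQ, SEMI, EQ, STR]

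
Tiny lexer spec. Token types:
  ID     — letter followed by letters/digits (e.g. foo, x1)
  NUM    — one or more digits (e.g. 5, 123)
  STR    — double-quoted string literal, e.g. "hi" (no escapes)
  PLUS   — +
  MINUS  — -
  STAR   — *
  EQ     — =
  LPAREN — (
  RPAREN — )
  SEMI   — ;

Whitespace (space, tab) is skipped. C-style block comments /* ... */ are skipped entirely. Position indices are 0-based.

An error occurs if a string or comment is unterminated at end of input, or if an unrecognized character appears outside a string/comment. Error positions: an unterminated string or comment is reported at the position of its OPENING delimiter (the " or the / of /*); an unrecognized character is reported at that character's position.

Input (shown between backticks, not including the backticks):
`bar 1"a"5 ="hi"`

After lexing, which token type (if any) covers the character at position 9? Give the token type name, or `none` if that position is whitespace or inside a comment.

pos=0: emit ID 'bar' (now at pos=3)
pos=4: emit NUM '1' (now at pos=5)
pos=5: enter STRING mode
pos=5: emit STR "a" (now at pos=8)
pos=8: emit NUM '5' (now at pos=9)
pos=10: emit EQ '='
pos=11: enter STRING mode
pos=11: emit STR "hi" (now at pos=15)
DONE. 6 tokens: [ID, NUM, STR, NUM, EQ, STR]
Position 9: char is ' ' -> none

Answer: none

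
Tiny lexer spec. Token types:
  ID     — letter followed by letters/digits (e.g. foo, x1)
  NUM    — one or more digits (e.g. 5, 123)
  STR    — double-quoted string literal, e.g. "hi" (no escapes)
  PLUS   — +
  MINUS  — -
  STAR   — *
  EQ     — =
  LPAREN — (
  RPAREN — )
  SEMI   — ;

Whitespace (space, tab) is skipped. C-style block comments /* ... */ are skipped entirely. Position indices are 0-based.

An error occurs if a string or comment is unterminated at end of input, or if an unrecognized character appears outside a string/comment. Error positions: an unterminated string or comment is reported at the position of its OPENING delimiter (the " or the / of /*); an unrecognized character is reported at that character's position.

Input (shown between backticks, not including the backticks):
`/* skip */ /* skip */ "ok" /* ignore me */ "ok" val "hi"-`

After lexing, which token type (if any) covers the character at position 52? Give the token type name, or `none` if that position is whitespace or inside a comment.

Answer: STR

Derivation:
pos=0: enter COMMENT mode (saw '/*')
exit COMMENT mode (now at pos=10)
pos=11: enter COMMENT mode (saw '/*')
exit COMMENT mode (now at pos=21)
pos=22: enter STRING mode
pos=22: emit STR "ok" (now at pos=26)
pos=27: enter COMMENT mode (saw '/*')
exit COMMENT mode (now at pos=42)
pos=43: enter STRING mode
pos=43: emit STR "ok" (now at pos=47)
pos=48: emit ID 'val' (now at pos=51)
pos=52: enter STRING mode
pos=52: emit STR "hi" (now at pos=56)
pos=56: emit MINUS '-'
DONE. 5 tokens: [STR, STR, ID, STR, MINUS]
Position 52: char is '"' -> STR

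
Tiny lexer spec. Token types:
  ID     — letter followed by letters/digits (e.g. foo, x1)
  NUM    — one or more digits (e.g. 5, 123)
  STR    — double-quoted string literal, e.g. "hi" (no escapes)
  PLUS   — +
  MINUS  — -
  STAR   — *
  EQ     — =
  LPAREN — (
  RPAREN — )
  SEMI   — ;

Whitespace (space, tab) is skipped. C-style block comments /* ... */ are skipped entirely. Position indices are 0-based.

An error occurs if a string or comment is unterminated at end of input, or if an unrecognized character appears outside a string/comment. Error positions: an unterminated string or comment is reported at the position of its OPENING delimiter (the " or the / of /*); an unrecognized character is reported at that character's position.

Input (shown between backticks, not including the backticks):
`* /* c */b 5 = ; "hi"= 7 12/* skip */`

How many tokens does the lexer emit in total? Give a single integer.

pos=0: emit STAR '*'
pos=2: enter COMMENT mode (saw '/*')
exit COMMENT mode (now at pos=9)
pos=9: emit ID 'b' (now at pos=10)
pos=11: emit NUM '5' (now at pos=12)
pos=13: emit EQ '='
pos=15: emit SEMI ';'
pos=17: enter STRING mode
pos=17: emit STR "hi" (now at pos=21)
pos=21: emit EQ '='
pos=23: emit NUM '7' (now at pos=24)
pos=25: emit NUM '12' (now at pos=27)
pos=27: enter COMMENT mode (saw '/*')
exit COMMENT mode (now at pos=37)
DONE. 9 tokens: [STAR, ID, NUM, EQ, SEMI, STR, EQ, NUM, NUM]

Answer: 9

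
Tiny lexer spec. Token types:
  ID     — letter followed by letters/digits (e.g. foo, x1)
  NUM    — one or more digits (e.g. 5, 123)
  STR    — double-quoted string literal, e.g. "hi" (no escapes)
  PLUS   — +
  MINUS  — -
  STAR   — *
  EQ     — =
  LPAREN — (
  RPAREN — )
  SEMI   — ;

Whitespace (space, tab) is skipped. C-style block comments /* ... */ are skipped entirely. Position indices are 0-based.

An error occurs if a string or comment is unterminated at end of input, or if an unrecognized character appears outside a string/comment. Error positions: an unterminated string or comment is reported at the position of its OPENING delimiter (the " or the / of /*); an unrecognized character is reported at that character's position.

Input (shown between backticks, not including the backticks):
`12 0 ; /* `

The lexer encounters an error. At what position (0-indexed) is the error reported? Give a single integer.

Answer: 7

Derivation:
pos=0: emit NUM '12' (now at pos=2)
pos=3: emit NUM '0' (now at pos=4)
pos=5: emit SEMI ';'
pos=7: enter COMMENT mode (saw '/*')
pos=7: ERROR — unterminated comment (reached EOF)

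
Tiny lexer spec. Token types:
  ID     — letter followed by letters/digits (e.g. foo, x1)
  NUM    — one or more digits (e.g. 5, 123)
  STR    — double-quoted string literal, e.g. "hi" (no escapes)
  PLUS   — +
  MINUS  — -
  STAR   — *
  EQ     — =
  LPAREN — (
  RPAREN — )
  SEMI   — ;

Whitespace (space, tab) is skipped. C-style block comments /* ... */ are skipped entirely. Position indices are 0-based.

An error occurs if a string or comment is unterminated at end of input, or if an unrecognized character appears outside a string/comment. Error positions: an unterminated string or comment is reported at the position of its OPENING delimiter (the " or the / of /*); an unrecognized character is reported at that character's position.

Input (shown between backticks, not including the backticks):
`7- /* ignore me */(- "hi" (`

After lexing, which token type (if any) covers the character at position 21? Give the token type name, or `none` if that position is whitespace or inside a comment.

pos=0: emit NUM '7' (now at pos=1)
pos=1: emit MINUS '-'
pos=3: enter COMMENT mode (saw '/*')
exit COMMENT mode (now at pos=18)
pos=18: emit LPAREN '('
pos=19: emit MINUS '-'
pos=21: enter STRING mode
pos=21: emit STR "hi" (now at pos=25)
pos=26: emit LPAREN '('
DONE. 6 tokens: [NUM, MINUS, LPAREN, MINUS, STR, LPAREN]
Position 21: char is '"' -> STR

Answer: STR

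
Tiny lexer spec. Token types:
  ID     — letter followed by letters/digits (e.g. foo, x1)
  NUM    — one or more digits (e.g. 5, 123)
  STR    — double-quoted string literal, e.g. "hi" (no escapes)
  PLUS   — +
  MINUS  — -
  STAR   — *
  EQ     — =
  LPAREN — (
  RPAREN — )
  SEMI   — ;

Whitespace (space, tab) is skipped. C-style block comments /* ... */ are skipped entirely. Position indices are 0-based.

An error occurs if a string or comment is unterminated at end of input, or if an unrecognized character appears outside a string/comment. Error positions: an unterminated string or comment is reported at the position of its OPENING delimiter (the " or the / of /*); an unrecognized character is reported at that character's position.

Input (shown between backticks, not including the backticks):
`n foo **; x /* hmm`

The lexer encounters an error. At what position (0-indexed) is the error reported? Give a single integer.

Answer: 12

Derivation:
pos=0: emit ID 'n' (now at pos=1)
pos=2: emit ID 'foo' (now at pos=5)
pos=6: emit STAR '*'
pos=7: emit STAR '*'
pos=8: emit SEMI ';'
pos=10: emit ID 'x' (now at pos=11)
pos=12: enter COMMENT mode (saw '/*')
pos=12: ERROR — unterminated comment (reached EOF)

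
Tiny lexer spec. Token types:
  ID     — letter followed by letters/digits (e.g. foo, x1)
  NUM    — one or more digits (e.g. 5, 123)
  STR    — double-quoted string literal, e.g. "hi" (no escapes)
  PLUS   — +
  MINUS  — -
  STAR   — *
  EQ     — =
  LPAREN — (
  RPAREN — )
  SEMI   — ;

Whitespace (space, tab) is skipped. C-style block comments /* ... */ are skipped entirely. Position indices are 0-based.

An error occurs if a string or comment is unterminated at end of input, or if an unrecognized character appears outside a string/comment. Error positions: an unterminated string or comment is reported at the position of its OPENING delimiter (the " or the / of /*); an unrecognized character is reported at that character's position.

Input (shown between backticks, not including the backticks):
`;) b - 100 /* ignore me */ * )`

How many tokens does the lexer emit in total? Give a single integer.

Answer: 7

Derivation:
pos=0: emit SEMI ';'
pos=1: emit RPAREN ')'
pos=3: emit ID 'b' (now at pos=4)
pos=5: emit MINUS '-'
pos=7: emit NUM '100' (now at pos=10)
pos=11: enter COMMENT mode (saw '/*')
exit COMMENT mode (now at pos=26)
pos=27: emit STAR '*'
pos=29: emit RPAREN ')'
DONE. 7 tokens: [SEMI, RPAREN, ID, MINUS, NUM, STAR, RPAREN]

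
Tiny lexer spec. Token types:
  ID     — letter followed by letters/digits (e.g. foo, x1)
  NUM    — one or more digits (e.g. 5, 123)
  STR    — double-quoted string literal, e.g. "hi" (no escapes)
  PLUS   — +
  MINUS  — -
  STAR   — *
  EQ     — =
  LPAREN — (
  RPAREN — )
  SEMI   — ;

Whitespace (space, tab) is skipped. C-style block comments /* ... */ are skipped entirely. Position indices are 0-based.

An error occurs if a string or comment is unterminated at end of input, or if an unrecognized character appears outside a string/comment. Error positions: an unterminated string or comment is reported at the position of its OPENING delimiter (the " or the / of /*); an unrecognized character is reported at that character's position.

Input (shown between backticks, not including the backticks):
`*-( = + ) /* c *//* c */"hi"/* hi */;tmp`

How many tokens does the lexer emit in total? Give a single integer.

pos=0: emit STAR '*'
pos=1: emit MINUS '-'
pos=2: emit LPAREN '('
pos=4: emit EQ '='
pos=6: emit PLUS '+'
pos=8: emit RPAREN ')'
pos=10: enter COMMENT mode (saw '/*')
exit COMMENT mode (now at pos=17)
pos=17: enter COMMENT mode (saw '/*')
exit COMMENT mode (now at pos=24)
pos=24: enter STRING mode
pos=24: emit STR "hi" (now at pos=28)
pos=28: enter COMMENT mode (saw '/*')
exit COMMENT mode (now at pos=36)
pos=36: emit SEMI ';'
pos=37: emit ID 'tmp' (now at pos=40)
DONE. 9 tokens: [STAR, MINUS, LPAREN, EQ, PLUS, RPAREN, STR, SEMI, ID]

Answer: 9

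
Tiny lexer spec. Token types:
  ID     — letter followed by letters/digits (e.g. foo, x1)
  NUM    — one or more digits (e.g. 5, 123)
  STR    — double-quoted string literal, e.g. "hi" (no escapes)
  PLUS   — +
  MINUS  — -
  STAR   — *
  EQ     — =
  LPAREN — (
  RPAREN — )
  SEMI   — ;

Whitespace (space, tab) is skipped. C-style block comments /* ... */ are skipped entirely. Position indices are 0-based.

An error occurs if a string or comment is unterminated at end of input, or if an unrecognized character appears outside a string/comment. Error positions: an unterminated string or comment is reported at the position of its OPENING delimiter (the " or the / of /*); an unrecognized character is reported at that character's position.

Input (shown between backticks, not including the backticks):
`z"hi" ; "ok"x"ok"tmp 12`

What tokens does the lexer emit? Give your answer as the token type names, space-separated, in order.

Answer: ID STR SEMI STR ID STR ID NUM

Derivation:
pos=0: emit ID 'z' (now at pos=1)
pos=1: enter STRING mode
pos=1: emit STR "hi" (now at pos=5)
pos=6: emit SEMI ';'
pos=8: enter STRING mode
pos=8: emit STR "ok" (now at pos=12)
pos=12: emit ID 'x' (now at pos=13)
pos=13: enter STRING mode
pos=13: emit STR "ok" (now at pos=17)
pos=17: emit ID 'tmp' (now at pos=20)
pos=21: emit NUM '12' (now at pos=23)
DONE. 8 tokens: [ID, STR, SEMI, STR, ID, STR, ID, NUM]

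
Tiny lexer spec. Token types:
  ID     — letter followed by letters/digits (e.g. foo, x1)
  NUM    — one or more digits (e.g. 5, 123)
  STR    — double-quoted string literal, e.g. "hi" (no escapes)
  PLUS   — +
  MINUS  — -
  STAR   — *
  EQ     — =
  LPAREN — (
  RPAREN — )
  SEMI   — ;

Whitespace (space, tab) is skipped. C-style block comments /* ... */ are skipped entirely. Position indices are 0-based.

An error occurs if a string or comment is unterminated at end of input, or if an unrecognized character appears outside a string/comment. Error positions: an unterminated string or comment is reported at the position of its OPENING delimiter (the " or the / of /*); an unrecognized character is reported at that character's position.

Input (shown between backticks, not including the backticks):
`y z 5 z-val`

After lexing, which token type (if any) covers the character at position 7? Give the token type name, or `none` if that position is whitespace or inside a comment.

Answer: MINUS

Derivation:
pos=0: emit ID 'y' (now at pos=1)
pos=2: emit ID 'z' (now at pos=3)
pos=4: emit NUM '5' (now at pos=5)
pos=6: emit ID 'z' (now at pos=7)
pos=7: emit MINUS '-'
pos=8: emit ID 'val' (now at pos=11)
DONE. 6 tokens: [ID, ID, NUM, ID, MINUS, ID]
Position 7: char is '-' -> MINUS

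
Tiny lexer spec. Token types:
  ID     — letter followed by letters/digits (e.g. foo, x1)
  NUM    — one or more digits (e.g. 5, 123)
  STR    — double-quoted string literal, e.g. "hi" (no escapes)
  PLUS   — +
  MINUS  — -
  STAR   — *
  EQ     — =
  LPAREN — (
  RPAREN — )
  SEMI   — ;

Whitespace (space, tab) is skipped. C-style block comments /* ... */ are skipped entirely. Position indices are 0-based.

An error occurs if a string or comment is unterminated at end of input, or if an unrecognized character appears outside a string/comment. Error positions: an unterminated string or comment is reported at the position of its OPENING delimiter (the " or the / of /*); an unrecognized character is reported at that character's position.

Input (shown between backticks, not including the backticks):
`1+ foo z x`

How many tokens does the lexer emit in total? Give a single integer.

pos=0: emit NUM '1' (now at pos=1)
pos=1: emit PLUS '+'
pos=3: emit ID 'foo' (now at pos=6)
pos=7: emit ID 'z' (now at pos=8)
pos=9: emit ID 'x' (now at pos=10)
DONE. 5 tokens: [NUM, PLUS, ID, ID, ID]

Answer: 5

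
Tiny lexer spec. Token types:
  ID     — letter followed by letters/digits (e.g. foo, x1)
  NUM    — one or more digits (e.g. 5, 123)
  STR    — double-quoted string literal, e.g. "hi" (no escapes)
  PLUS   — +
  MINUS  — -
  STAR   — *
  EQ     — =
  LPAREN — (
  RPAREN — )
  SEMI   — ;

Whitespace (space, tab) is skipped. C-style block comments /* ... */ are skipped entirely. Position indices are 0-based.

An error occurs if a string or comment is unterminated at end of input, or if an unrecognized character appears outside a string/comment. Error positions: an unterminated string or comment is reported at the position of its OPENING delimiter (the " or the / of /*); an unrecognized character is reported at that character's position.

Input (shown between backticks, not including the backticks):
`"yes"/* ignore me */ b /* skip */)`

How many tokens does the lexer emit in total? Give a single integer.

Answer: 3

Derivation:
pos=0: enter STRING mode
pos=0: emit STR "yes" (now at pos=5)
pos=5: enter COMMENT mode (saw '/*')
exit COMMENT mode (now at pos=20)
pos=21: emit ID 'b' (now at pos=22)
pos=23: enter COMMENT mode (saw '/*')
exit COMMENT mode (now at pos=33)
pos=33: emit RPAREN ')'
DONE. 3 tokens: [STR, ID, RPAREN]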